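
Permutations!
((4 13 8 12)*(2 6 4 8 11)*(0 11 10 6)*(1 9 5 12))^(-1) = (0 2 11)(1 8 12 5 9)(4 6 10 13)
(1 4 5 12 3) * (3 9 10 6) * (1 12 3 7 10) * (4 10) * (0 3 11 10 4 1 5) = [3, 4, 2, 12, 0, 11, 7, 1, 8, 5, 6, 10, 9] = (0 3 12 9 5 11 10 6 7 1 4)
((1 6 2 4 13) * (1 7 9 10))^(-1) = (1 10 9 7 13 4 2 6) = ((1 6 2 4 13 7 9 10))^(-1)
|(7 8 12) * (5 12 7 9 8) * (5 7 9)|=2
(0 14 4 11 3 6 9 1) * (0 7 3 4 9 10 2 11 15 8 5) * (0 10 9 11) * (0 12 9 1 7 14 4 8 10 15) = (0 4)(1 14 11 8 5 15 10 2 12 9 7 3 6) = [4, 14, 12, 6, 0, 15, 1, 3, 5, 7, 2, 8, 9, 13, 11, 10]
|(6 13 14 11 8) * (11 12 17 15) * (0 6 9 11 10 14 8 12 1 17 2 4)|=|(0 6 13 8 9 11 12 2 4)(1 17 15 10 14)|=45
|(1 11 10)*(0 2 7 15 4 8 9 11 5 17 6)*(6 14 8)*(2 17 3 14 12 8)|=|(0 17 12 8 9 11 10 1 5 3 14 2 7 15 4 6)|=16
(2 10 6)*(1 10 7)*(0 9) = (0 9)(1 10 6 2 7) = [9, 10, 7, 3, 4, 5, 2, 1, 8, 0, 6]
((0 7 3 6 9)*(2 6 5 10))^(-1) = (0 9 6 2 10 5 3 7) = ((0 7 3 5 10 2 6 9))^(-1)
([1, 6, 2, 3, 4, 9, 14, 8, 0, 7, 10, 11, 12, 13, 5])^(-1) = [8, 0, 2, 3, 4, 14, 1, 9, 7, 5, 10, 11, 12, 13, 6]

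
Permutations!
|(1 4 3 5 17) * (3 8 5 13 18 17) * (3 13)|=7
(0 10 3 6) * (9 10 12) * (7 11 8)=(0 12 9 10 3 6)(7 11 8)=[12, 1, 2, 6, 4, 5, 0, 11, 7, 10, 3, 8, 9]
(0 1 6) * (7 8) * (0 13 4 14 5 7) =(0 1 6 13 4 14 5 7 8) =[1, 6, 2, 3, 14, 7, 13, 8, 0, 9, 10, 11, 12, 4, 5]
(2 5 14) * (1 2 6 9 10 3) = (1 2 5 14 6 9 10 3) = [0, 2, 5, 1, 4, 14, 9, 7, 8, 10, 3, 11, 12, 13, 6]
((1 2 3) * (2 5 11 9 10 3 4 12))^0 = (12)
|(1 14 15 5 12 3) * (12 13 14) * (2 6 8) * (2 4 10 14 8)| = |(1 12 3)(2 6)(4 10 14 15 5 13 8)| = 42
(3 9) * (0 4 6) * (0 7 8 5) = (0 4 6 7 8 5)(3 9) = [4, 1, 2, 9, 6, 0, 7, 8, 5, 3]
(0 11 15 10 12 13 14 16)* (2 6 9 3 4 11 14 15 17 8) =(0 14 16)(2 6 9 3 4 11 17 8)(10 12 13 15) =[14, 1, 6, 4, 11, 5, 9, 7, 2, 3, 12, 17, 13, 15, 16, 10, 0, 8]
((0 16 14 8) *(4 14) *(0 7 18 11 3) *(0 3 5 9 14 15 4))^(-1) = ((0 16)(4 15)(5 9 14 8 7 18 11))^(-1) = (0 16)(4 15)(5 11 18 7 8 14 9)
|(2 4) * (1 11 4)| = |(1 11 4 2)| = 4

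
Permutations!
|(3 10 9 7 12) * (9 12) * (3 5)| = 4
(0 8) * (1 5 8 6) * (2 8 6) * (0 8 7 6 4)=(8)(0 2 7 6 1 5 4)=[2, 5, 7, 3, 0, 4, 1, 6, 8]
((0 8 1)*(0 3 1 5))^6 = (8)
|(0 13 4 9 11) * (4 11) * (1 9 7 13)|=7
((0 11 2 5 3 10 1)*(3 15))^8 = ((0 11 2 5 15 3 10 1))^8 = (15)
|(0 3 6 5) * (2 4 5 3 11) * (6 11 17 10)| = 9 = |(0 17 10 6 3 11 2 4 5)|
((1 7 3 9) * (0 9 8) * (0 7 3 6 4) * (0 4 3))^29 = (0 1 9)(3 8 7 6)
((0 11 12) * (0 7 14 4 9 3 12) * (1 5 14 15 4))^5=((0 11)(1 5 14)(3 12 7 15 4 9))^5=(0 11)(1 14 5)(3 9 4 15 7 12)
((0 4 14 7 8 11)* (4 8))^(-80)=((0 8 11)(4 14 7))^(-80)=(0 8 11)(4 14 7)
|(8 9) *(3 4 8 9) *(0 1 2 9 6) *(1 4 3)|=7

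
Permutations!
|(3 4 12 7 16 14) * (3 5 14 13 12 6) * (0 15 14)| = |(0 15 14 5)(3 4 6)(7 16 13 12)| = 12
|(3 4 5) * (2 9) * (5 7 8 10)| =|(2 9)(3 4 7 8 10 5)| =6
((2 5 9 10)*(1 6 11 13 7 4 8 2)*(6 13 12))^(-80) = ((1 13 7 4 8 2 5 9 10)(6 11 12))^(-80) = (1 13 7 4 8 2 5 9 10)(6 11 12)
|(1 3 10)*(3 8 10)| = |(1 8 10)| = 3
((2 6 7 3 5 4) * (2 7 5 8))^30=(2 5 7 8 6 4 3)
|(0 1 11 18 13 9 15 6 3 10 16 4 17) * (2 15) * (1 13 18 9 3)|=42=|(18)(0 13 3 10 16 4 17)(1 11 9 2 15 6)|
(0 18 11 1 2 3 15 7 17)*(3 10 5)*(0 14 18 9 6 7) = (0 9 6 7 17 14 18 11 1 2 10 5 3 15) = [9, 2, 10, 15, 4, 3, 7, 17, 8, 6, 5, 1, 12, 13, 18, 0, 16, 14, 11]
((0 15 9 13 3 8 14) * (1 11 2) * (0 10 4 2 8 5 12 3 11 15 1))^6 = (0 8 1 14 15 10 9 4 13 2 11)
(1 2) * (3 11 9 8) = [0, 2, 1, 11, 4, 5, 6, 7, 3, 8, 10, 9] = (1 2)(3 11 9 8)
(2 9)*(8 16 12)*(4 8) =(2 9)(4 8 16 12) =[0, 1, 9, 3, 8, 5, 6, 7, 16, 2, 10, 11, 4, 13, 14, 15, 12]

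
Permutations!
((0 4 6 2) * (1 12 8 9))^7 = (0 2 6 4)(1 9 8 12)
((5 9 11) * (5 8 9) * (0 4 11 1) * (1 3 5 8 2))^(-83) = ((0 4 11 2 1)(3 5 8 9))^(-83) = (0 11 1 4 2)(3 5 8 9)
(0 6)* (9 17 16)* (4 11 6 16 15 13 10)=(0 16 9 17 15 13 10 4 11 6)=[16, 1, 2, 3, 11, 5, 0, 7, 8, 17, 4, 6, 12, 10, 14, 13, 9, 15]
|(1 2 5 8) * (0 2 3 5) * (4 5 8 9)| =6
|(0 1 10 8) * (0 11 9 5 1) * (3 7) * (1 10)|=|(3 7)(5 10 8 11 9)|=10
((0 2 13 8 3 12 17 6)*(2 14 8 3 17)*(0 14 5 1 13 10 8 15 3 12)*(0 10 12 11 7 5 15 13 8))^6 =((0 15 3 10)(1 8 17 6 14 13 11 7 5)(2 12))^6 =(0 3)(1 11 6)(5 13 17)(7 14 8)(10 15)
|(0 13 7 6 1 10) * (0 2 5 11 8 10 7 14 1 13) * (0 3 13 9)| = 40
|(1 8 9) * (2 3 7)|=|(1 8 9)(2 3 7)|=3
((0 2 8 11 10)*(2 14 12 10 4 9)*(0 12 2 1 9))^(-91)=((0 14 2 8 11 4)(1 9)(10 12))^(-91)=(0 4 11 8 2 14)(1 9)(10 12)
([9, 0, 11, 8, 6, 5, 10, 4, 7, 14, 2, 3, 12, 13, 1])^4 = [0, 1, 7, 6, 11, 5, 3, 2, 10, 9, 8, 4, 12, 13, 14]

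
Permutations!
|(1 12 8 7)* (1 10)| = |(1 12 8 7 10)| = 5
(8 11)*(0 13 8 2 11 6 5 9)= [13, 1, 11, 3, 4, 9, 5, 7, 6, 0, 10, 2, 12, 8]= (0 13 8 6 5 9)(2 11)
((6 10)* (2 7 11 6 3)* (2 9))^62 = (2 9 3 10 6 11 7)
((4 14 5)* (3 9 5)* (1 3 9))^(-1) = (1 3)(4 5 9 14)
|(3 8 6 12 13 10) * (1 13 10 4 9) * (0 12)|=|(0 12 10 3 8 6)(1 13 4 9)|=12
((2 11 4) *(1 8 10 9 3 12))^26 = (1 10 3)(2 4 11)(8 9 12)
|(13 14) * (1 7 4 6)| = 4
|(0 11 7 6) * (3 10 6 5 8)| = |(0 11 7 5 8 3 10 6)| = 8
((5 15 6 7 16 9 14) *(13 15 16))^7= ((5 16 9 14)(6 7 13 15))^7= (5 14 9 16)(6 15 13 7)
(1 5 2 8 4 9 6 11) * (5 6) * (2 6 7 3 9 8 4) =(1 7 3 9 5 6 11)(2 4 8) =[0, 7, 4, 9, 8, 6, 11, 3, 2, 5, 10, 1]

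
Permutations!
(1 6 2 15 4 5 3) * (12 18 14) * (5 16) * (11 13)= [0, 6, 15, 1, 16, 3, 2, 7, 8, 9, 10, 13, 18, 11, 12, 4, 5, 17, 14]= (1 6 2 15 4 16 5 3)(11 13)(12 18 14)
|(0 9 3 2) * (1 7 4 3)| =7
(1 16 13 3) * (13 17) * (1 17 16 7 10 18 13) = [0, 7, 2, 17, 4, 5, 6, 10, 8, 9, 18, 11, 12, 3, 14, 15, 16, 1, 13] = (1 7 10 18 13 3 17)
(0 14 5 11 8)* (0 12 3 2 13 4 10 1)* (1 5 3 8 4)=(0 14 3 2 13 1)(4 10 5 11)(8 12)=[14, 0, 13, 2, 10, 11, 6, 7, 12, 9, 5, 4, 8, 1, 3]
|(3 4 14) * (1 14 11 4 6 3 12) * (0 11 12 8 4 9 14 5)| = |(0 11 9 14 8 4 12 1 5)(3 6)| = 18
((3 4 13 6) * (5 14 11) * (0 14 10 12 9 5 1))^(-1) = ((0 14 11 1)(3 4 13 6)(5 10 12 9))^(-1) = (0 1 11 14)(3 6 13 4)(5 9 12 10)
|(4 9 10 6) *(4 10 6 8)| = |(4 9 6 10 8)| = 5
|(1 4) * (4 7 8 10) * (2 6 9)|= 15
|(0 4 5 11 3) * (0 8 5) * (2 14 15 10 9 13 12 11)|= |(0 4)(2 14 15 10 9 13 12 11 3 8 5)|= 22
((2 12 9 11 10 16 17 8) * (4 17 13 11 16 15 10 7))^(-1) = ((2 12 9 16 13 11 7 4 17 8)(10 15))^(-1) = (2 8 17 4 7 11 13 16 9 12)(10 15)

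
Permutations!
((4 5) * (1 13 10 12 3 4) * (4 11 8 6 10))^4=((1 13 4 5)(3 11 8 6 10 12))^4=(13)(3 10 8)(6 11 12)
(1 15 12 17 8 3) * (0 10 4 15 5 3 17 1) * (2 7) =(0 10 4 15 12 1 5 3)(2 7)(8 17) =[10, 5, 7, 0, 15, 3, 6, 2, 17, 9, 4, 11, 1, 13, 14, 12, 16, 8]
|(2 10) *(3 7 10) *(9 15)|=4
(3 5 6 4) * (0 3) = (0 3 5 6 4) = [3, 1, 2, 5, 0, 6, 4]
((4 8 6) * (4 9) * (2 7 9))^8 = ((2 7 9 4 8 6))^8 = (2 9 8)(4 6 7)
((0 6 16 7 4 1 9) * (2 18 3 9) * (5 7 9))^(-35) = (18)(0 6 16 9) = ((0 6 16 9)(1 2 18 3 5 7 4))^(-35)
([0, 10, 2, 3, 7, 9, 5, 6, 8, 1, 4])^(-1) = [0, 9, 2, 3, 10, 6, 7, 4, 8, 5, 1]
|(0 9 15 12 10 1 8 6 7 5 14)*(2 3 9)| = |(0 2 3 9 15 12 10 1 8 6 7 5 14)| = 13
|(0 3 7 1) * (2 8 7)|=6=|(0 3 2 8 7 1)|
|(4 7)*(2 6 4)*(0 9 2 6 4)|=|(0 9 2 4 7 6)|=6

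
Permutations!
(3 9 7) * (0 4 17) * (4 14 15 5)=(0 14 15 5 4 17)(3 9 7)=[14, 1, 2, 9, 17, 4, 6, 3, 8, 7, 10, 11, 12, 13, 15, 5, 16, 0]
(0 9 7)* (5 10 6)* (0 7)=(0 9)(5 10 6)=[9, 1, 2, 3, 4, 10, 5, 7, 8, 0, 6]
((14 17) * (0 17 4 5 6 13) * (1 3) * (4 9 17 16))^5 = (0 13 6 5 4 16)(1 3)(9 14 17)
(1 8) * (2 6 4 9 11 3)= (1 8)(2 6 4 9 11 3)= [0, 8, 6, 2, 9, 5, 4, 7, 1, 11, 10, 3]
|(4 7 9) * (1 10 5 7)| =|(1 10 5 7 9 4)| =6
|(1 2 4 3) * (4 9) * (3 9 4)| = |(1 2 4 9 3)| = 5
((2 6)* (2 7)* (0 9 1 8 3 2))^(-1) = ((0 9 1 8 3 2 6 7))^(-1) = (0 7 6 2 3 8 1 9)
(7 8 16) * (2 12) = (2 12)(7 8 16) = [0, 1, 12, 3, 4, 5, 6, 8, 16, 9, 10, 11, 2, 13, 14, 15, 7]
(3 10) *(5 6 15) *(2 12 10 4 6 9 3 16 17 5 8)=(2 12 10 16 17 5 9 3 4 6 15 8)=[0, 1, 12, 4, 6, 9, 15, 7, 2, 3, 16, 11, 10, 13, 14, 8, 17, 5]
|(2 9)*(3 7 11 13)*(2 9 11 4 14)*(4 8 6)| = 9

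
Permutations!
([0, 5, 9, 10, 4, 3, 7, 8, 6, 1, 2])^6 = [0, 1, 2, 3, 4, 5, 6, 7, 8, 9, 10]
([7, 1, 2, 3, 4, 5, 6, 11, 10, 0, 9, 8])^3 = [8, 1, 2, 3, 4, 5, 6, 10, 0, 11, 7, 9]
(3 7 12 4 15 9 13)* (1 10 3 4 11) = (1 10 3 7 12 11)(4 15 9 13) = [0, 10, 2, 7, 15, 5, 6, 12, 8, 13, 3, 1, 11, 4, 14, 9]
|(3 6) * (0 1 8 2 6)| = 6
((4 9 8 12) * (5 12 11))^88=(4 5 8)(9 12 11)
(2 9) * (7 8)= [0, 1, 9, 3, 4, 5, 6, 8, 7, 2]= (2 9)(7 8)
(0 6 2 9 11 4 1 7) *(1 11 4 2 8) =[6, 7, 9, 3, 11, 5, 8, 0, 1, 4, 10, 2] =(0 6 8 1 7)(2 9 4 11)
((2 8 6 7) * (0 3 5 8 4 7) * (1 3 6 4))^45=(0 6)(1 8 2 5 7 3 4)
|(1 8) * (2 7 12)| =|(1 8)(2 7 12)| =6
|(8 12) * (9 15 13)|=|(8 12)(9 15 13)|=6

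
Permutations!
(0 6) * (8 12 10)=(0 6)(8 12 10)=[6, 1, 2, 3, 4, 5, 0, 7, 12, 9, 8, 11, 10]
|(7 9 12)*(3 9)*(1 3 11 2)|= 7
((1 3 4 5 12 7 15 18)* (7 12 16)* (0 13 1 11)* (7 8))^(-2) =((0 13 1 3 4 5 16 8 7 15 18 11))^(-2) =(0 18 7 16 4 1)(3 13 11 15 8 5)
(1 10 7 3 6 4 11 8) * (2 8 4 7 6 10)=(1 2 8)(3 10 6 7)(4 11)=[0, 2, 8, 10, 11, 5, 7, 3, 1, 9, 6, 4]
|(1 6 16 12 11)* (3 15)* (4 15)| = |(1 6 16 12 11)(3 4 15)| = 15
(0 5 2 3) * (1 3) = (0 5 2 1 3) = [5, 3, 1, 0, 4, 2]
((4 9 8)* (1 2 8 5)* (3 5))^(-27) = (1 2 8 4 9 3 5)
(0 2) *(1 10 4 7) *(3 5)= (0 2)(1 10 4 7)(3 5)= [2, 10, 0, 5, 7, 3, 6, 1, 8, 9, 4]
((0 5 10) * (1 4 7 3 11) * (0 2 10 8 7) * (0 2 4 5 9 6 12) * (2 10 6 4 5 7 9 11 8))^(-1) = (0 12 6 2 5 10 4 9 8 3 7 1 11)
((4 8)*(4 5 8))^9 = ((5 8))^9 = (5 8)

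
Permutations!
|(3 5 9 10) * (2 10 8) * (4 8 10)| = 12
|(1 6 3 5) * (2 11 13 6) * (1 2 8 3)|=|(1 8 3 5 2 11 13 6)|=8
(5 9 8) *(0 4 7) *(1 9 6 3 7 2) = [4, 9, 1, 7, 2, 6, 3, 0, 5, 8] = (0 4 2 1 9 8 5 6 3 7)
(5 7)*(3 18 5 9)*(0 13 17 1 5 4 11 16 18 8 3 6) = [13, 5, 2, 8, 11, 7, 0, 9, 3, 6, 10, 16, 12, 17, 14, 15, 18, 1, 4] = (0 13 17 1 5 7 9 6)(3 8)(4 11 16 18)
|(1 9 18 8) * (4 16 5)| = |(1 9 18 8)(4 16 5)| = 12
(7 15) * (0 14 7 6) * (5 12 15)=(0 14 7 5 12 15 6)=[14, 1, 2, 3, 4, 12, 0, 5, 8, 9, 10, 11, 15, 13, 7, 6]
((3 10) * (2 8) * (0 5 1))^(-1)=(0 1 5)(2 8)(3 10)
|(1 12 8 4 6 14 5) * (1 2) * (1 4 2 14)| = |(1 12 8 2 4 6)(5 14)| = 6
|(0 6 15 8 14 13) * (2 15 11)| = |(0 6 11 2 15 8 14 13)| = 8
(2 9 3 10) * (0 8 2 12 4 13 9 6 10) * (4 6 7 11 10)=(0 8 2 7 11 10 12 6 4 13 9 3)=[8, 1, 7, 0, 13, 5, 4, 11, 2, 3, 12, 10, 6, 9]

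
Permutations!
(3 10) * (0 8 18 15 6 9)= (0 8 18 15 6 9)(3 10)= [8, 1, 2, 10, 4, 5, 9, 7, 18, 0, 3, 11, 12, 13, 14, 6, 16, 17, 15]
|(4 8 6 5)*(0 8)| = |(0 8 6 5 4)| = 5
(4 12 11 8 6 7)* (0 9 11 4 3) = (0 9 11 8 6 7 3)(4 12) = [9, 1, 2, 0, 12, 5, 7, 3, 6, 11, 10, 8, 4]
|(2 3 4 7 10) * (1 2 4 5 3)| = 6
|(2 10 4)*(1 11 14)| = |(1 11 14)(2 10 4)| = 3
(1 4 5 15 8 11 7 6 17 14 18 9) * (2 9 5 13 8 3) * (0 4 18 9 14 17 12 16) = (0 4 13 8 11 7 6 12 16)(1 18 5 15 3 2 14 9) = [4, 18, 14, 2, 13, 15, 12, 6, 11, 1, 10, 7, 16, 8, 9, 3, 0, 17, 5]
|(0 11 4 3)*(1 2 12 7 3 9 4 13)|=|(0 11 13 1 2 12 7 3)(4 9)|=8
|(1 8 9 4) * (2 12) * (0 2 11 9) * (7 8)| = |(0 2 12 11 9 4 1 7 8)| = 9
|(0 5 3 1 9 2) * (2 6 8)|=8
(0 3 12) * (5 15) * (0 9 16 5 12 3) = (5 15 12 9 16) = [0, 1, 2, 3, 4, 15, 6, 7, 8, 16, 10, 11, 9, 13, 14, 12, 5]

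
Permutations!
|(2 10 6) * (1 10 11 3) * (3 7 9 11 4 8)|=|(1 10 6 2 4 8 3)(7 9 11)|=21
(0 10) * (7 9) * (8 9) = [10, 1, 2, 3, 4, 5, 6, 8, 9, 7, 0] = (0 10)(7 8 9)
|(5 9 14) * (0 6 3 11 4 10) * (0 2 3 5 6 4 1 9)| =|(0 4 10 2 3 11 1 9 14 6 5)| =11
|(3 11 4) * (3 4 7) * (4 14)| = |(3 11 7)(4 14)| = 6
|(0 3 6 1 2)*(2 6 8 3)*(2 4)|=6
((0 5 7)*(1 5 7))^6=((0 7)(1 5))^6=(7)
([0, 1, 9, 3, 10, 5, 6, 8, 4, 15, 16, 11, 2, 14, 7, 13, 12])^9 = (2 16 4 7 13 9 12 10 8 14 15)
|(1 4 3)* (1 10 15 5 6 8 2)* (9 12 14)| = 9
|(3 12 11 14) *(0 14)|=|(0 14 3 12 11)|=5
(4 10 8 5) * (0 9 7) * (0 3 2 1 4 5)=[9, 4, 1, 2, 10, 5, 6, 3, 0, 7, 8]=(0 9 7 3 2 1 4 10 8)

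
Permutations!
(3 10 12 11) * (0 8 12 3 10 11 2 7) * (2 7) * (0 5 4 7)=(0 8 12)(3 11 10)(4 7 5)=[8, 1, 2, 11, 7, 4, 6, 5, 12, 9, 3, 10, 0]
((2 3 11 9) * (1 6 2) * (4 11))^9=(1 2 4 9 6 3 11)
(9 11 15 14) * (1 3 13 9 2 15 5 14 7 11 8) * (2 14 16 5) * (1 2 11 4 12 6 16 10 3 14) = (1 14)(2 15 7 4 12 6 16 5 10 3 13 9 8) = [0, 14, 15, 13, 12, 10, 16, 4, 2, 8, 3, 11, 6, 9, 1, 7, 5]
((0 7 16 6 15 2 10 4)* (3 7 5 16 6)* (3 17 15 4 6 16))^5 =(0 17 4 16 6 7 10 3 2 5 15)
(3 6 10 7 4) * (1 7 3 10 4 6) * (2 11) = (1 7 6 4 10 3)(2 11) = [0, 7, 11, 1, 10, 5, 4, 6, 8, 9, 3, 2]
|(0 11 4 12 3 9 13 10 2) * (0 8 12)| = 21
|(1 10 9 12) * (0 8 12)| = |(0 8 12 1 10 9)| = 6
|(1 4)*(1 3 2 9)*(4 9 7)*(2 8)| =|(1 9)(2 7 4 3 8)| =10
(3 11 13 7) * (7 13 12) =[0, 1, 2, 11, 4, 5, 6, 3, 8, 9, 10, 12, 7, 13] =(13)(3 11 12 7)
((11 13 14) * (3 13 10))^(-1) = ((3 13 14 11 10))^(-1) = (3 10 11 14 13)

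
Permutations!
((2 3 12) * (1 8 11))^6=(12)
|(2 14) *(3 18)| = 2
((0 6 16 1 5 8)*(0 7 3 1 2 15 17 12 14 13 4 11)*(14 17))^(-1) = ((0 6 16 2 15 14 13 4 11)(1 5 8 7 3)(12 17))^(-1) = (0 11 4 13 14 15 2 16 6)(1 3 7 8 5)(12 17)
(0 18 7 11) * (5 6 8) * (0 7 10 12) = (0 18 10 12)(5 6 8)(7 11) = [18, 1, 2, 3, 4, 6, 8, 11, 5, 9, 12, 7, 0, 13, 14, 15, 16, 17, 10]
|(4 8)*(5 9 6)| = 6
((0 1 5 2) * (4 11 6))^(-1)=(0 2 5 1)(4 6 11)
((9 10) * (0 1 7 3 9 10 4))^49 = (10)(0 1 7 3 9 4)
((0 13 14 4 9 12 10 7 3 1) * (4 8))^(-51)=(0 4 7 13 9 3 14 12 1 8 10)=((0 13 14 8 4 9 12 10 7 3 1))^(-51)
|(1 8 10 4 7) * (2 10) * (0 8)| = |(0 8 2 10 4 7 1)| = 7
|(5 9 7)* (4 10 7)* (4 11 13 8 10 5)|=8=|(4 5 9 11 13 8 10 7)|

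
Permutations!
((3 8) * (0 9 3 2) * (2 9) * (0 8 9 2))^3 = ((2 8)(3 9))^3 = (2 8)(3 9)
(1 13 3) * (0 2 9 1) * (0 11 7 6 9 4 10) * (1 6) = (0 2 4 10)(1 13 3 11 7)(6 9) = [2, 13, 4, 11, 10, 5, 9, 1, 8, 6, 0, 7, 12, 3]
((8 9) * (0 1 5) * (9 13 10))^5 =(0 5 1)(8 13 10 9) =((0 1 5)(8 13 10 9))^5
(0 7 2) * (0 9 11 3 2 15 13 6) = (0 7 15 13 6)(2 9 11 3) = [7, 1, 9, 2, 4, 5, 0, 15, 8, 11, 10, 3, 12, 6, 14, 13]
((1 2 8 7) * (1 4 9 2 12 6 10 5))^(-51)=(1 5 10 6 12)(2 9 4 7 8)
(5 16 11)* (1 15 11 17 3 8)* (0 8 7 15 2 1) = (0 8)(1 2)(3 7 15 11 5 16 17) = [8, 2, 1, 7, 4, 16, 6, 15, 0, 9, 10, 5, 12, 13, 14, 11, 17, 3]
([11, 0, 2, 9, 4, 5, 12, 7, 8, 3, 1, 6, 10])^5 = (0 1 10 12 6 11)(3 9)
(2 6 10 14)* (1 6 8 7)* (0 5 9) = (0 5 9)(1 6 10 14 2 8 7) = [5, 6, 8, 3, 4, 9, 10, 1, 7, 0, 14, 11, 12, 13, 2]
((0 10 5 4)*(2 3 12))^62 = (0 5)(2 12 3)(4 10)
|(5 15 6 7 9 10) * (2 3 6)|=|(2 3 6 7 9 10 5 15)|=8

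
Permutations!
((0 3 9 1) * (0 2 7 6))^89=((0 3 9 1 2 7 6))^89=(0 7 1 3 6 2 9)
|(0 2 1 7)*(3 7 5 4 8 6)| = 9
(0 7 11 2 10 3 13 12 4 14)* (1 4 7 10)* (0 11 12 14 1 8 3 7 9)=(0 10 7 12 9)(1 4)(2 8 3 13 14 11)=[10, 4, 8, 13, 1, 5, 6, 12, 3, 0, 7, 2, 9, 14, 11]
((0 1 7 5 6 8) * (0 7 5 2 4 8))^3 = ((0 1 5 6)(2 4 8 7))^3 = (0 6 5 1)(2 7 8 4)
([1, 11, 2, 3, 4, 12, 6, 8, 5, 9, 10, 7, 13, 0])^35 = (0 7 12 1 8 13 11 5)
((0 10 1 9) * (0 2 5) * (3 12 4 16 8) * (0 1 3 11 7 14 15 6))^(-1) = ((0 10 3 12 4 16 8 11 7 14 15 6)(1 9 2 5))^(-1) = (0 6 15 14 7 11 8 16 4 12 3 10)(1 5 2 9)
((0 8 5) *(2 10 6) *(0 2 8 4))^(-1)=(0 4)(2 5 8 6 10)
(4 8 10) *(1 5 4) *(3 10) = (1 5 4 8 3 10) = [0, 5, 2, 10, 8, 4, 6, 7, 3, 9, 1]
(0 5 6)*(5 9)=(0 9 5 6)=[9, 1, 2, 3, 4, 6, 0, 7, 8, 5]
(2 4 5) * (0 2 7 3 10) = [2, 1, 4, 10, 5, 7, 6, 3, 8, 9, 0] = (0 2 4 5 7 3 10)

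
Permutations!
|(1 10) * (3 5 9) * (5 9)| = |(1 10)(3 9)| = 2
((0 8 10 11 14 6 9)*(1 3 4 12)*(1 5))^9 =(0 10 14 9 8 11 6)(1 5 12 4 3)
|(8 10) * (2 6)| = |(2 6)(8 10)| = 2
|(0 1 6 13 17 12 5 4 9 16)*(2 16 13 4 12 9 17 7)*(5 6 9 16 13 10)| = 30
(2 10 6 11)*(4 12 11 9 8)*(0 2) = (0 2 10 6 9 8 4 12 11) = [2, 1, 10, 3, 12, 5, 9, 7, 4, 8, 6, 0, 11]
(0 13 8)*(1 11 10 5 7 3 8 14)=(0 13 14 1 11 10 5 7 3 8)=[13, 11, 2, 8, 4, 7, 6, 3, 0, 9, 5, 10, 12, 14, 1]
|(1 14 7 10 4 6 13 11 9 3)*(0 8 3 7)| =35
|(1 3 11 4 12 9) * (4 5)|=7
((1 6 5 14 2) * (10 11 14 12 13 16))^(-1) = ((1 6 5 12 13 16 10 11 14 2))^(-1) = (1 2 14 11 10 16 13 12 5 6)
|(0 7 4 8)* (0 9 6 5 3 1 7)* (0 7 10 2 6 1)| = 11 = |(0 7 4 8 9 1 10 2 6 5 3)|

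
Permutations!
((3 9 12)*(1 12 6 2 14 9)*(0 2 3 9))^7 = (0 2 14)(1 9 3 12 6)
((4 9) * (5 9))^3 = (9)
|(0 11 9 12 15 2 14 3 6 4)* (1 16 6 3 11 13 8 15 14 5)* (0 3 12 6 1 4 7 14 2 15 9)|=40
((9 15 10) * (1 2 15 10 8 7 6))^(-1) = ((1 2 15 8 7 6)(9 10))^(-1) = (1 6 7 8 15 2)(9 10)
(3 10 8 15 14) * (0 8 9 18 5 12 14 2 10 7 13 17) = [8, 1, 10, 7, 4, 12, 6, 13, 15, 18, 9, 11, 14, 17, 3, 2, 16, 0, 5] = (0 8 15 2 10 9 18 5 12 14 3 7 13 17)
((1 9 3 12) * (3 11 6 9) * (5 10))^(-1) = ((1 3 12)(5 10)(6 9 11))^(-1) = (1 12 3)(5 10)(6 11 9)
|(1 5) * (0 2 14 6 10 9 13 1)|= 9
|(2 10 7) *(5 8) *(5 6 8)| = 6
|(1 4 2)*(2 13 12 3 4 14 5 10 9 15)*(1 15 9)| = 4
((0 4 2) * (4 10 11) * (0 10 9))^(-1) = ((0 9)(2 10 11 4))^(-1) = (0 9)(2 4 11 10)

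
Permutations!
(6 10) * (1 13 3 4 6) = (1 13 3 4 6 10) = [0, 13, 2, 4, 6, 5, 10, 7, 8, 9, 1, 11, 12, 3]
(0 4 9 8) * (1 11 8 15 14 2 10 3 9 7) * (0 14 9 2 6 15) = (0 4 7 1 11 8 14 6 15 9)(2 10 3) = [4, 11, 10, 2, 7, 5, 15, 1, 14, 0, 3, 8, 12, 13, 6, 9]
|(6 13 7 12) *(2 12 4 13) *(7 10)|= 12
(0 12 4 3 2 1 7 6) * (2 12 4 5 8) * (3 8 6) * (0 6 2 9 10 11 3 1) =(0 4 8 9 10 11 3 12 5 2)(1 7) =[4, 7, 0, 12, 8, 2, 6, 1, 9, 10, 11, 3, 5]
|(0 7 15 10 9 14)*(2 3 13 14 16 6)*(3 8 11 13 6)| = |(0 7 15 10 9 16 3 6 2 8 11 13 14)| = 13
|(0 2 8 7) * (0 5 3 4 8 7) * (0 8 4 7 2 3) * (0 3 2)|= |(8)(0 2)(3 7 5)|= 6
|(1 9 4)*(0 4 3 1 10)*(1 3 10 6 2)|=|(0 4 6 2 1 9 10)|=7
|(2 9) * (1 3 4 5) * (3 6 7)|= 6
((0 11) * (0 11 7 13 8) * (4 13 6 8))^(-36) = (13)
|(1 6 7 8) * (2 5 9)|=|(1 6 7 8)(2 5 9)|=12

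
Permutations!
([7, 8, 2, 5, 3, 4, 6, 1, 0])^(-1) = [8, 7, 2, 4, 5, 3, 6, 0, 1]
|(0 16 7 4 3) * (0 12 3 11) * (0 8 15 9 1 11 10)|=|(0 16 7 4 10)(1 11 8 15 9)(3 12)|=10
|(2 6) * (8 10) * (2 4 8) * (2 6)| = |(4 8 10 6)| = 4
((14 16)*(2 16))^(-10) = (2 14 16) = ((2 16 14))^(-10)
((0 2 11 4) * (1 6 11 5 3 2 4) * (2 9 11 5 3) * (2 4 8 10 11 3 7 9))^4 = (0 1)(4 11)(5 10)(6 8)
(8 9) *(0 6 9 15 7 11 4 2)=(0 6 9 8 15 7 11 4 2)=[6, 1, 0, 3, 2, 5, 9, 11, 15, 8, 10, 4, 12, 13, 14, 7]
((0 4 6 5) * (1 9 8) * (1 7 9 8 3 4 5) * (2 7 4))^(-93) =(0 5)(1 6 4 8)(2 3 9 7)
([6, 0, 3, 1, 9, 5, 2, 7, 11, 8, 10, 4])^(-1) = (0 1 3 2 6)(4 11 8 9)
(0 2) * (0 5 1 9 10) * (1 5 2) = (0 1 9 10) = [1, 9, 2, 3, 4, 5, 6, 7, 8, 10, 0]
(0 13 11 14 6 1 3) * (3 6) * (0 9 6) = (0 13 11 14 3 9 6 1) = [13, 0, 2, 9, 4, 5, 1, 7, 8, 6, 10, 14, 12, 11, 3]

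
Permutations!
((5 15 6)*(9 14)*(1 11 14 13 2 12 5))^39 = ((1 11 14 9 13 2 12 5 15 6))^39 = (1 6 15 5 12 2 13 9 14 11)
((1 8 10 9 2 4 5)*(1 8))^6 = ((2 4 5 8 10 9))^6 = (10)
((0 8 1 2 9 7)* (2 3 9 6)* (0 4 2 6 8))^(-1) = (1 8 2 4 7 9 3)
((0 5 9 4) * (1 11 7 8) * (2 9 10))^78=(1 7)(8 11)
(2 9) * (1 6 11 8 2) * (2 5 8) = (1 6 11 2 9)(5 8) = [0, 6, 9, 3, 4, 8, 11, 7, 5, 1, 10, 2]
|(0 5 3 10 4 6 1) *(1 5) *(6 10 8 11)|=10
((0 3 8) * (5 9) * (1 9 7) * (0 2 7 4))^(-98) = (0 3 8 2 7 1 9 5 4)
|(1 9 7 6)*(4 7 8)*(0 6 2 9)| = |(0 6 1)(2 9 8 4 7)| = 15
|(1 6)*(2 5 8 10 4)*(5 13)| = |(1 6)(2 13 5 8 10 4)| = 6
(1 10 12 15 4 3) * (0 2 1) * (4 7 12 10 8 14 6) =(0 2 1 8 14 6 4 3)(7 12 15) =[2, 8, 1, 0, 3, 5, 4, 12, 14, 9, 10, 11, 15, 13, 6, 7]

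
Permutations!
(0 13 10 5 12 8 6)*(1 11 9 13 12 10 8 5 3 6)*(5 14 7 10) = (0 12 14 7 10 3 6)(1 11 9 13 8) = [12, 11, 2, 6, 4, 5, 0, 10, 1, 13, 3, 9, 14, 8, 7]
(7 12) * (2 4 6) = (2 4 6)(7 12) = [0, 1, 4, 3, 6, 5, 2, 12, 8, 9, 10, 11, 7]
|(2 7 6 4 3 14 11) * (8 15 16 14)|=10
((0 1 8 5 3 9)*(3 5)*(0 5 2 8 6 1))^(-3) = (1 6)(2 3 5 8 9)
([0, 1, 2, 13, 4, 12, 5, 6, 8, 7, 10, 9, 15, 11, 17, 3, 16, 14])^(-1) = (3 15 12 5 6 7 9 11 13)(14 17)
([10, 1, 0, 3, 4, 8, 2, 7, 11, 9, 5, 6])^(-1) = [2, 1, 6, 3, 4, 10, 11, 7, 5, 9, 0, 8]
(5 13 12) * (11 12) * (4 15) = (4 15)(5 13 11 12) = [0, 1, 2, 3, 15, 13, 6, 7, 8, 9, 10, 12, 5, 11, 14, 4]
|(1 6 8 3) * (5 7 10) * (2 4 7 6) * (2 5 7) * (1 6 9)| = 6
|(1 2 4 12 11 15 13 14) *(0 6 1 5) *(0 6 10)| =10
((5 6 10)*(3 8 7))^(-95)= ((3 8 7)(5 6 10))^(-95)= (3 8 7)(5 6 10)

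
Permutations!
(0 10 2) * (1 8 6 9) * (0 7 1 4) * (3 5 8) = (0 10 2 7 1 3 5 8 6 9 4) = [10, 3, 7, 5, 0, 8, 9, 1, 6, 4, 2]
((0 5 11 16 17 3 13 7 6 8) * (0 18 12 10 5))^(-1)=((3 13 7 6 8 18 12 10 5 11 16 17))^(-1)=(3 17 16 11 5 10 12 18 8 6 7 13)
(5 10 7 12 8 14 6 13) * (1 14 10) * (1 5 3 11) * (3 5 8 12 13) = (1 14 6 3 11)(5 8 10 7 13) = [0, 14, 2, 11, 4, 8, 3, 13, 10, 9, 7, 1, 12, 5, 6]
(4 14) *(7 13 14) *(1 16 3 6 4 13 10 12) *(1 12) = (1 16 3 6 4 7 10)(13 14) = [0, 16, 2, 6, 7, 5, 4, 10, 8, 9, 1, 11, 12, 14, 13, 15, 3]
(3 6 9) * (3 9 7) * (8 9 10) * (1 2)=[0, 2, 1, 6, 4, 5, 7, 3, 9, 10, 8]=(1 2)(3 6 7)(8 9 10)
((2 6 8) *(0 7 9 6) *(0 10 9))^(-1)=(0 7)(2 8 6 9 10)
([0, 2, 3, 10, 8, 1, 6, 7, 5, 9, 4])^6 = (1 5 8 4 10 3 2)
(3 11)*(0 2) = (0 2)(3 11) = [2, 1, 0, 11, 4, 5, 6, 7, 8, 9, 10, 3]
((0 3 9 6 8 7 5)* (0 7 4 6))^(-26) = (0 3 9)(4 6 8)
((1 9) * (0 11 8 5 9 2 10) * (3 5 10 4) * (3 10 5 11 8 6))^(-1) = ((0 8 5 9 1 2 4 10)(3 11 6))^(-1) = (0 10 4 2 1 9 5 8)(3 6 11)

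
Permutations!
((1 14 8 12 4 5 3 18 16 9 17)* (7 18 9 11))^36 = (18)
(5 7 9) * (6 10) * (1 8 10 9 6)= [0, 8, 2, 3, 4, 7, 9, 6, 10, 5, 1]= (1 8 10)(5 7 6 9)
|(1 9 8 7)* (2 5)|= 4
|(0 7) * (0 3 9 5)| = 5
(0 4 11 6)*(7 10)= [4, 1, 2, 3, 11, 5, 0, 10, 8, 9, 7, 6]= (0 4 11 6)(7 10)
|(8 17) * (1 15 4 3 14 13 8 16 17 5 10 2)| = |(1 15 4 3 14 13 8 5 10 2)(16 17)| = 10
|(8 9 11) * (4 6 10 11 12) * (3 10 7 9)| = |(3 10 11 8)(4 6 7 9 12)| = 20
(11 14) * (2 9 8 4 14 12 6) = (2 9 8 4 14 11 12 6) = [0, 1, 9, 3, 14, 5, 2, 7, 4, 8, 10, 12, 6, 13, 11]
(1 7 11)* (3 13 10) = [0, 7, 2, 13, 4, 5, 6, 11, 8, 9, 3, 1, 12, 10] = (1 7 11)(3 13 10)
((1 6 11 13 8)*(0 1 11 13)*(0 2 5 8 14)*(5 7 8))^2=((0 1 6 13 14)(2 7 8 11))^2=(0 6 14 1 13)(2 8)(7 11)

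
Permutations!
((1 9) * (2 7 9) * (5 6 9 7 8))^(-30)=(9)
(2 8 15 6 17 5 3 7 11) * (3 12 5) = (2 8 15 6 17 3 7 11)(5 12) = [0, 1, 8, 7, 4, 12, 17, 11, 15, 9, 10, 2, 5, 13, 14, 6, 16, 3]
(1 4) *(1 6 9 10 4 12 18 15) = [0, 12, 2, 3, 6, 5, 9, 7, 8, 10, 4, 11, 18, 13, 14, 1, 16, 17, 15] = (1 12 18 15)(4 6 9 10)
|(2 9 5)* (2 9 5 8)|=4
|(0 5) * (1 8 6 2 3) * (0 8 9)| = 8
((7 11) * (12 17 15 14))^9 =((7 11)(12 17 15 14))^9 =(7 11)(12 17 15 14)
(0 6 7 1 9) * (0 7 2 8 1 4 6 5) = (0 5)(1 9 7 4 6 2 8) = [5, 9, 8, 3, 6, 0, 2, 4, 1, 7]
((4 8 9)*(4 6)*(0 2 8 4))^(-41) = ((0 2 8 9 6))^(-41) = (0 6 9 8 2)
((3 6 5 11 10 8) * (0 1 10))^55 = (0 11 5 6 3 8 10 1)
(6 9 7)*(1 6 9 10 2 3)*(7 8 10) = (1 6 7 9 8 10 2 3) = [0, 6, 3, 1, 4, 5, 7, 9, 10, 8, 2]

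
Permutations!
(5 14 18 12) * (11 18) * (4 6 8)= (4 6 8)(5 14 11 18 12)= [0, 1, 2, 3, 6, 14, 8, 7, 4, 9, 10, 18, 5, 13, 11, 15, 16, 17, 12]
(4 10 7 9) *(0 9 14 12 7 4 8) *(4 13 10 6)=(0 9 8)(4 6)(7 14 12)(10 13)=[9, 1, 2, 3, 6, 5, 4, 14, 0, 8, 13, 11, 7, 10, 12]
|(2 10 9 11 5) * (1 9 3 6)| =|(1 9 11 5 2 10 3 6)| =8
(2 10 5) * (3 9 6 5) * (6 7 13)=(2 10 3 9 7 13 6 5)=[0, 1, 10, 9, 4, 2, 5, 13, 8, 7, 3, 11, 12, 6]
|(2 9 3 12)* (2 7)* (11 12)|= 6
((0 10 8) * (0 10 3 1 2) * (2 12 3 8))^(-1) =(0 2 10 8)(1 3 12)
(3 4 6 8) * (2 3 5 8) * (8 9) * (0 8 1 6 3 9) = (0 8 5)(1 6 2 9)(3 4) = [8, 6, 9, 4, 3, 0, 2, 7, 5, 1]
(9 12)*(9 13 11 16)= (9 12 13 11 16)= [0, 1, 2, 3, 4, 5, 6, 7, 8, 12, 10, 16, 13, 11, 14, 15, 9]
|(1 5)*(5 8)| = 3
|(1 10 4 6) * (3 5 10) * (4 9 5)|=12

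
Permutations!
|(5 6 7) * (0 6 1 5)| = |(0 6 7)(1 5)| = 6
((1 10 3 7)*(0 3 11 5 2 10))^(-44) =((0 3 7 1)(2 10 11 5))^(-44) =(11)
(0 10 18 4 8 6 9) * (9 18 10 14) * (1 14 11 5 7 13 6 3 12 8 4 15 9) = [11, 14, 2, 12, 4, 7, 18, 13, 3, 0, 10, 5, 8, 6, 1, 9, 16, 17, 15] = (0 11 5 7 13 6 18 15 9)(1 14)(3 12 8)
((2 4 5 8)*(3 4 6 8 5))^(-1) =((2 6 8)(3 4))^(-1) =(2 8 6)(3 4)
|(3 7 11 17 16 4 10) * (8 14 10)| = |(3 7 11 17 16 4 8 14 10)| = 9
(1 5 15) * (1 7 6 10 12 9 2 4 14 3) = [0, 5, 4, 1, 14, 15, 10, 6, 8, 2, 12, 11, 9, 13, 3, 7] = (1 5 15 7 6 10 12 9 2 4 14 3)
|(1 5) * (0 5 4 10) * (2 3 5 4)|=12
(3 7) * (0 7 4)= (0 7 3 4)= [7, 1, 2, 4, 0, 5, 6, 3]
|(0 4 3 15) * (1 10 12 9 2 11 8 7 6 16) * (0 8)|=|(0 4 3 15 8 7 6 16 1 10 12 9 2 11)|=14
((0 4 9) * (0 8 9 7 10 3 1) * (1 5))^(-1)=(0 1 5 3 10 7 4)(8 9)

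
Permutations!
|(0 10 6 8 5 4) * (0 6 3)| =12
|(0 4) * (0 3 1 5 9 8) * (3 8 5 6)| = |(0 4 8)(1 6 3)(5 9)| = 6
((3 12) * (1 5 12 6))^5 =(12)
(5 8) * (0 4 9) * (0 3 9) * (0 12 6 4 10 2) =(0 10 2)(3 9)(4 12 6)(5 8) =[10, 1, 0, 9, 12, 8, 4, 7, 5, 3, 2, 11, 6]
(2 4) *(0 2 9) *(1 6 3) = (0 2 4 9)(1 6 3) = [2, 6, 4, 1, 9, 5, 3, 7, 8, 0]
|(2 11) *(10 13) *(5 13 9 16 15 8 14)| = 8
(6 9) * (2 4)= (2 4)(6 9)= [0, 1, 4, 3, 2, 5, 9, 7, 8, 6]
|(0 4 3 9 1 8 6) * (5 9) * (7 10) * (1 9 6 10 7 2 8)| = 15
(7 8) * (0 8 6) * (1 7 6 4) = [8, 7, 2, 3, 1, 5, 0, 4, 6] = (0 8 6)(1 7 4)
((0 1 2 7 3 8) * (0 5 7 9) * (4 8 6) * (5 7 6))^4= ((0 1 2 9)(3 5 6 4 8 7))^4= (9)(3 8 6)(4 5 7)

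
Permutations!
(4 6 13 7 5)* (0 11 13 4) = (0 11 13 7 5)(4 6) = [11, 1, 2, 3, 6, 0, 4, 5, 8, 9, 10, 13, 12, 7]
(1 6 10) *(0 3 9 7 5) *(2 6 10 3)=(0 2 6 3 9 7 5)(1 10)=[2, 10, 6, 9, 4, 0, 3, 5, 8, 7, 1]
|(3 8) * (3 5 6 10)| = 5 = |(3 8 5 6 10)|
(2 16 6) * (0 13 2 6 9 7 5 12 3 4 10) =(0 13 2 16 9 7 5 12 3 4 10) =[13, 1, 16, 4, 10, 12, 6, 5, 8, 7, 0, 11, 3, 2, 14, 15, 9]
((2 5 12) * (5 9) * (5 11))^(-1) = ((2 9 11 5 12))^(-1) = (2 12 5 11 9)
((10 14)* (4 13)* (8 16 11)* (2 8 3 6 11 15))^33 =((2 8 16 15)(3 6 11)(4 13)(10 14))^33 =(2 8 16 15)(4 13)(10 14)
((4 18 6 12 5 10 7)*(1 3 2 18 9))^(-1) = ((1 3 2 18 6 12 5 10 7 4 9))^(-1) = (1 9 4 7 10 5 12 6 18 2 3)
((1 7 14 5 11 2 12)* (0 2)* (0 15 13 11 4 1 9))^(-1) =(0 9 12 2)(1 4 5 14 7)(11 13 15)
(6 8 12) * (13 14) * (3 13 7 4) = (3 13 14 7 4)(6 8 12) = [0, 1, 2, 13, 3, 5, 8, 4, 12, 9, 10, 11, 6, 14, 7]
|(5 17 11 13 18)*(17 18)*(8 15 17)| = 10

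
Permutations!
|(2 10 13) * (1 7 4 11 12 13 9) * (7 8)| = 10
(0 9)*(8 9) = (0 8 9) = [8, 1, 2, 3, 4, 5, 6, 7, 9, 0]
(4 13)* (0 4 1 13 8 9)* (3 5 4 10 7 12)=(0 10 7 12 3 5 4 8 9)(1 13)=[10, 13, 2, 5, 8, 4, 6, 12, 9, 0, 7, 11, 3, 1]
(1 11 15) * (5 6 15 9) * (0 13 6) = (0 13 6 15 1 11 9 5) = [13, 11, 2, 3, 4, 0, 15, 7, 8, 5, 10, 9, 12, 6, 14, 1]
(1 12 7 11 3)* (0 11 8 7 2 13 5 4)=(0 11 3 1 12 2 13 5 4)(7 8)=[11, 12, 13, 1, 0, 4, 6, 8, 7, 9, 10, 3, 2, 5]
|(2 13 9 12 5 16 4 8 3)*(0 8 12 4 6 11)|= 12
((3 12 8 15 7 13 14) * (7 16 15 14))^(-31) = (3 12 8 14)(7 13)(15 16)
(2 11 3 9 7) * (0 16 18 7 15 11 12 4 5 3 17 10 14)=(0 16 18 7 2 12 4 5 3 9 15 11 17 10 14)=[16, 1, 12, 9, 5, 3, 6, 2, 8, 15, 14, 17, 4, 13, 0, 11, 18, 10, 7]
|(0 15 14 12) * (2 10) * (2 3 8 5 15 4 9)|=11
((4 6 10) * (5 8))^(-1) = ((4 6 10)(5 8))^(-1) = (4 10 6)(5 8)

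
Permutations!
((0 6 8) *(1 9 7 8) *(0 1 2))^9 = (1 9 7 8)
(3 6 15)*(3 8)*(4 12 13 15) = (3 6 4 12 13 15 8) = [0, 1, 2, 6, 12, 5, 4, 7, 3, 9, 10, 11, 13, 15, 14, 8]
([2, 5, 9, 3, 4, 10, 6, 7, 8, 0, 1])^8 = (0 9 2)(1 10 5)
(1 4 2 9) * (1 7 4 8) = (1 8)(2 9 7 4) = [0, 8, 9, 3, 2, 5, 6, 4, 1, 7]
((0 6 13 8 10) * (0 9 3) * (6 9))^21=(6 13 8 10)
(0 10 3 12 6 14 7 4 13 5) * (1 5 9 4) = (0 10 3 12 6 14 7 1 5)(4 13 9) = [10, 5, 2, 12, 13, 0, 14, 1, 8, 4, 3, 11, 6, 9, 7]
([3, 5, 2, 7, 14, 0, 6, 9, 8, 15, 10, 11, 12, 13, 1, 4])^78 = (0 14 9)(1 15 3)(4 7 5)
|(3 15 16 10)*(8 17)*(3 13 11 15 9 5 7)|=20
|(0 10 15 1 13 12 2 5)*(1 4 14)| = 10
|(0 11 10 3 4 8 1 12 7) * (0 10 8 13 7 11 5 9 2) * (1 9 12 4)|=42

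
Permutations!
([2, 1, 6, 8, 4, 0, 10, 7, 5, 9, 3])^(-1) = [5, 1, 0, 10, 4, 8, 2, 7, 3, 9, 6]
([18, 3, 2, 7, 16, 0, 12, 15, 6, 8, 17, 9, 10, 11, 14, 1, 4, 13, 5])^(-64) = (0 5 18)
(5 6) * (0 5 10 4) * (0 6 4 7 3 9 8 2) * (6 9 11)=(0 5 4 9 8 2)(3 11 6 10 7)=[5, 1, 0, 11, 9, 4, 10, 3, 2, 8, 7, 6]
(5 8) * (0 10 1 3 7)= (0 10 1 3 7)(5 8)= [10, 3, 2, 7, 4, 8, 6, 0, 5, 9, 1]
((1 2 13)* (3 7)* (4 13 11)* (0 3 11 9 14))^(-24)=(0 1 7 9 4)(2 11 14 13 3)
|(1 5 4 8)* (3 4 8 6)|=3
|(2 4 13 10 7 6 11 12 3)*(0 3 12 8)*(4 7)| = 21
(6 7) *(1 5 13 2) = (1 5 13 2)(6 7) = [0, 5, 1, 3, 4, 13, 7, 6, 8, 9, 10, 11, 12, 2]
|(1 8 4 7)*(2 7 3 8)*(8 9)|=|(1 2 7)(3 9 8 4)|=12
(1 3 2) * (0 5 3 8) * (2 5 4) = (0 4 2 1 8)(3 5) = [4, 8, 1, 5, 2, 3, 6, 7, 0]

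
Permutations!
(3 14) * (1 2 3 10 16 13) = (1 2 3 14 10 16 13) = [0, 2, 3, 14, 4, 5, 6, 7, 8, 9, 16, 11, 12, 1, 10, 15, 13]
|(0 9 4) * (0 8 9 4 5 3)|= |(0 4 8 9 5 3)|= 6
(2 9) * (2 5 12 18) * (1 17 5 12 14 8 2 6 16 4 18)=[0, 17, 9, 3, 18, 14, 16, 7, 2, 12, 10, 11, 1, 13, 8, 15, 4, 5, 6]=(1 17 5 14 8 2 9 12)(4 18 6 16)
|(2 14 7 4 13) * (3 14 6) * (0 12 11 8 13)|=|(0 12 11 8 13 2 6 3 14 7 4)|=11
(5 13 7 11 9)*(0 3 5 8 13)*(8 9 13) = (0 3 5)(7 11 13) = [3, 1, 2, 5, 4, 0, 6, 11, 8, 9, 10, 13, 12, 7]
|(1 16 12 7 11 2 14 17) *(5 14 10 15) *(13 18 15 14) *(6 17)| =|(1 16 12 7 11 2 10 14 6 17)(5 13 18 15)| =20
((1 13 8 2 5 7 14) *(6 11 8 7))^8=(14)(2 11 5 8 6)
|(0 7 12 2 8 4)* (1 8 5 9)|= |(0 7 12 2 5 9 1 8 4)|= 9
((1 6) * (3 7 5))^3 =((1 6)(3 7 5))^3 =(7)(1 6)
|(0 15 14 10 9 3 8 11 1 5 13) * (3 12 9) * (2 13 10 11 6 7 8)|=30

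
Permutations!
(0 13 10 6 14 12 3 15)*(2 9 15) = (0 13 10 6 14 12 3 2 9 15) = [13, 1, 9, 2, 4, 5, 14, 7, 8, 15, 6, 11, 3, 10, 12, 0]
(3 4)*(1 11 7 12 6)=[0, 11, 2, 4, 3, 5, 1, 12, 8, 9, 10, 7, 6]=(1 11 7 12 6)(3 4)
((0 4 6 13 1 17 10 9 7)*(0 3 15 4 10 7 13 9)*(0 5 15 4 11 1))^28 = (0 5 11 17 3 6 13 10 15 1 7 4 9)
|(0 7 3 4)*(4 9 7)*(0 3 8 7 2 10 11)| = 14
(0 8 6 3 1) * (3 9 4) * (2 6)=[8, 0, 6, 1, 3, 5, 9, 7, 2, 4]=(0 8 2 6 9 4 3 1)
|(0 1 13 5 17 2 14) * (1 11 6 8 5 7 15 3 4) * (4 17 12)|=|(0 11 6 8 5 12 4 1 13 7 15 3 17 2 14)|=15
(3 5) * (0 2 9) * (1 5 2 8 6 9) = [8, 5, 1, 2, 4, 3, 9, 7, 6, 0] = (0 8 6 9)(1 5 3 2)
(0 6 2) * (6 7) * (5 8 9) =(0 7 6 2)(5 8 9) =[7, 1, 0, 3, 4, 8, 2, 6, 9, 5]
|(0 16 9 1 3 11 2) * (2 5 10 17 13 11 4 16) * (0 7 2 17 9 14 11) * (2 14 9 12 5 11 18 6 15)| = |(0 17 13)(1 3 4 16 9)(2 7 14 18 6 15)(5 10 12)| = 30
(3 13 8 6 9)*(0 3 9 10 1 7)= (0 3 13 8 6 10 1 7)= [3, 7, 2, 13, 4, 5, 10, 0, 6, 9, 1, 11, 12, 8]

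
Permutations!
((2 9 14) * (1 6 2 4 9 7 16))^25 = (16)(4 9 14)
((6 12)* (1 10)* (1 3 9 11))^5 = (6 12)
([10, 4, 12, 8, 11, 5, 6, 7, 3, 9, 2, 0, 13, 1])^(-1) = [11, 13, 10, 8, 1, 5, 6, 7, 3, 9, 0, 4, 2, 12]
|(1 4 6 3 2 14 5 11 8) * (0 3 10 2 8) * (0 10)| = 30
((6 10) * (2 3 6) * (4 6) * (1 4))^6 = ((1 4 6 10 2 3))^6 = (10)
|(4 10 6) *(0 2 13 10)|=6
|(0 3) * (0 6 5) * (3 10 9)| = 6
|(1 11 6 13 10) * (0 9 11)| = |(0 9 11 6 13 10 1)| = 7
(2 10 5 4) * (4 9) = (2 10 5 9 4) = [0, 1, 10, 3, 2, 9, 6, 7, 8, 4, 5]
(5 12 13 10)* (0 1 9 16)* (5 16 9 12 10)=(0 1 12 13 5 10 16)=[1, 12, 2, 3, 4, 10, 6, 7, 8, 9, 16, 11, 13, 5, 14, 15, 0]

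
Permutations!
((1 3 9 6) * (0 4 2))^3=((0 4 2)(1 3 9 6))^3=(1 6 9 3)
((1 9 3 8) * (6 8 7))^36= (9)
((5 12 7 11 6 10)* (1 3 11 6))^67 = ((1 3 11)(5 12 7 6 10))^67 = (1 3 11)(5 7 10 12 6)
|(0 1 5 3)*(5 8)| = 5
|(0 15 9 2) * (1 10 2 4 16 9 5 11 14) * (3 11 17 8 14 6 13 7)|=45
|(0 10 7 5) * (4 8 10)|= 6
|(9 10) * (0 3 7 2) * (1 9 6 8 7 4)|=|(0 3 4 1 9 10 6 8 7 2)|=10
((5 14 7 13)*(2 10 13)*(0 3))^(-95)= (0 3)(2 10 13 5 14 7)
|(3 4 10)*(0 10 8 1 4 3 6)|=|(0 10 6)(1 4 8)|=3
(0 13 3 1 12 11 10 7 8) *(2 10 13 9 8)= (0 9 8)(1 12 11 13 3)(2 10 7)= [9, 12, 10, 1, 4, 5, 6, 2, 0, 8, 7, 13, 11, 3]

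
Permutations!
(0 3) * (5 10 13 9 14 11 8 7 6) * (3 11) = [11, 1, 2, 0, 4, 10, 5, 6, 7, 14, 13, 8, 12, 9, 3] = (0 11 8 7 6 5 10 13 9 14 3)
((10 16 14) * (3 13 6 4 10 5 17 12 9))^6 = (3 14 13 5 6 17 4 12 10 9 16)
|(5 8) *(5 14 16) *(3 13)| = |(3 13)(5 8 14 16)| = 4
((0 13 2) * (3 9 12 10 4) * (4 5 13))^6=(0 5 9)(2 10 3)(4 13 12)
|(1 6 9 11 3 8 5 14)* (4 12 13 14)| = |(1 6 9 11 3 8 5 4 12 13 14)| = 11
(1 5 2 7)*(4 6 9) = (1 5 2 7)(4 6 9) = [0, 5, 7, 3, 6, 2, 9, 1, 8, 4]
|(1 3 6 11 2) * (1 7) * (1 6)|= 4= |(1 3)(2 7 6 11)|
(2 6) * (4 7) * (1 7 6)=(1 7 4 6 2)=[0, 7, 1, 3, 6, 5, 2, 4]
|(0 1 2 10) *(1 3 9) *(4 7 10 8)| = 9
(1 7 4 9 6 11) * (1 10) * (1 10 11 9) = [0, 7, 2, 3, 1, 5, 9, 4, 8, 6, 10, 11] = (11)(1 7 4)(6 9)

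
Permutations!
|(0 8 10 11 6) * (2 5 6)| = |(0 8 10 11 2 5 6)| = 7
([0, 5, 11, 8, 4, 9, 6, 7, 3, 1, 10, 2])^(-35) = [0, 5, 11, 8, 4, 9, 6, 7, 3, 1, 10, 2]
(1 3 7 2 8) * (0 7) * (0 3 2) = (0 7)(1 2 8) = [7, 2, 8, 3, 4, 5, 6, 0, 1]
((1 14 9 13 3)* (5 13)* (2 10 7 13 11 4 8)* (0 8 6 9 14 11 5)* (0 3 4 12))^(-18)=(14)(0 9 10 11 4 8 3 7 12 6 2 1 13)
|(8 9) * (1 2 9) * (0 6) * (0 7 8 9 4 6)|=|(9)(1 2 4 6 7 8)|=6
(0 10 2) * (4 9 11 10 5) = [5, 1, 0, 3, 9, 4, 6, 7, 8, 11, 2, 10] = (0 5 4 9 11 10 2)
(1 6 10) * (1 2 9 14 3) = (1 6 10 2 9 14 3) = [0, 6, 9, 1, 4, 5, 10, 7, 8, 14, 2, 11, 12, 13, 3]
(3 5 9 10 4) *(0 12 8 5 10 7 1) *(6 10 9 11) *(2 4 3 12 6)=[6, 0, 4, 9, 12, 11, 10, 1, 5, 7, 3, 2, 8]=(0 6 10 3 9 7 1)(2 4 12 8 5 11)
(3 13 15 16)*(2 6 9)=(2 6 9)(3 13 15 16)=[0, 1, 6, 13, 4, 5, 9, 7, 8, 2, 10, 11, 12, 15, 14, 16, 3]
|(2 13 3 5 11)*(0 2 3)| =3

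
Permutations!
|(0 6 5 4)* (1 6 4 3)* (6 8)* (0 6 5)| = |(0 4 6)(1 8 5 3)| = 12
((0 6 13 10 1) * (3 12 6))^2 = ((0 3 12 6 13 10 1))^2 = (0 12 13 1 3 6 10)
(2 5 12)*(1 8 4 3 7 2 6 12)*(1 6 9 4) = [0, 8, 5, 7, 3, 6, 12, 2, 1, 4, 10, 11, 9] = (1 8)(2 5 6 12 9 4 3 7)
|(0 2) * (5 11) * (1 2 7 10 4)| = 6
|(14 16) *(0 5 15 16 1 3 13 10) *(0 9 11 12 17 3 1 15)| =|(0 5)(3 13 10 9 11 12 17)(14 15 16)| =42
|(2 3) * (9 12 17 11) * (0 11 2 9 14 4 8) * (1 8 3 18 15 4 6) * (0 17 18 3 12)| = |(0 11 14 6 1 8 17 2 3 9)(4 12 18 15)| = 20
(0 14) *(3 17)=(0 14)(3 17)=[14, 1, 2, 17, 4, 5, 6, 7, 8, 9, 10, 11, 12, 13, 0, 15, 16, 3]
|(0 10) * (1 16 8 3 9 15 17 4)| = |(0 10)(1 16 8 3 9 15 17 4)| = 8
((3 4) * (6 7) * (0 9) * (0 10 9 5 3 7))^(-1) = (0 6 7 4 3 5)(9 10) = ((0 5 3 4 7 6)(9 10))^(-1)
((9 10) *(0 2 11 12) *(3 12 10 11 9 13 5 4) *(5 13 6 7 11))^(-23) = ((13)(0 2 9 5 4 3 12)(6 7 11 10))^(-23) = (13)(0 3 5 2 12 4 9)(6 7 11 10)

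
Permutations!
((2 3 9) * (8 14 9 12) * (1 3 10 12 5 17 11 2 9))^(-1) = (1 14 8 12 10 2 11 17 5 3)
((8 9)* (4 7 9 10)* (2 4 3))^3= ((2 4 7 9 8 10 3))^3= (2 9 3 7 10 4 8)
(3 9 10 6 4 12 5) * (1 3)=(1 3 9 10 6 4 12 5)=[0, 3, 2, 9, 12, 1, 4, 7, 8, 10, 6, 11, 5]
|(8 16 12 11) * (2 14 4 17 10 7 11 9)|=11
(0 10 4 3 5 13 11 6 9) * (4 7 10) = (0 4 3 5 13 11 6 9)(7 10) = [4, 1, 2, 5, 3, 13, 9, 10, 8, 0, 7, 6, 12, 11]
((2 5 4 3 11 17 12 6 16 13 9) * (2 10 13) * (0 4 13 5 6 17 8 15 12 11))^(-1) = ((0 4 3)(2 6 16)(5 13 9 10)(8 15 12 17 11))^(-1) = (0 3 4)(2 16 6)(5 10 9 13)(8 11 17 12 15)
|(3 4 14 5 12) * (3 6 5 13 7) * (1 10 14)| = 21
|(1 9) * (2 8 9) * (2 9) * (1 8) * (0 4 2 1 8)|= |(0 4 2 8 1 9)|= 6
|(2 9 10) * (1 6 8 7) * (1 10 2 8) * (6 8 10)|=|(10)(1 8 7 6)(2 9)|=4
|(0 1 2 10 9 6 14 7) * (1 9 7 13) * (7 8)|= 10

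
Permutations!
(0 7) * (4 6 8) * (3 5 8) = (0 7)(3 5 8 4 6) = [7, 1, 2, 5, 6, 8, 3, 0, 4]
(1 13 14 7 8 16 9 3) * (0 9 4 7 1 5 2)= (0 9 3 5 2)(1 13 14)(4 7 8 16)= [9, 13, 0, 5, 7, 2, 6, 8, 16, 3, 10, 11, 12, 14, 1, 15, 4]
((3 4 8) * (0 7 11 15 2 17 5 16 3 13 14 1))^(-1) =(0 1 14 13 8 4 3 16 5 17 2 15 11 7)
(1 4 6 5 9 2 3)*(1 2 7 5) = (1 4 6)(2 3)(5 9 7) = [0, 4, 3, 2, 6, 9, 1, 5, 8, 7]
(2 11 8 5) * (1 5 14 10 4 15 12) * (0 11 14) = [11, 5, 14, 3, 15, 2, 6, 7, 0, 9, 4, 8, 1, 13, 10, 12] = (0 11 8)(1 5 2 14 10 4 15 12)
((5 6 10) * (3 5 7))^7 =(3 6 7 5 10)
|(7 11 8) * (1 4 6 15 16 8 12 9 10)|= |(1 4 6 15 16 8 7 11 12 9 10)|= 11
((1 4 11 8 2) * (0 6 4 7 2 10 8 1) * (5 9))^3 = (0 11 2 4 7 6 1)(5 9)(8 10) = ((0 6 4 11 1 7 2)(5 9)(8 10))^3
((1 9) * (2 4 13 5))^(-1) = ((1 9)(2 4 13 5))^(-1) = (1 9)(2 5 13 4)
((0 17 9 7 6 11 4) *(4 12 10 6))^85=((0 17 9 7 4)(6 11 12 10))^85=(17)(6 11 12 10)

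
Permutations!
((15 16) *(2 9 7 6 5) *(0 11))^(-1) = (0 11)(2 5 6 7 9)(15 16)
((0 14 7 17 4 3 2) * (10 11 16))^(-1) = (0 2 3 4 17 7 14)(10 16 11)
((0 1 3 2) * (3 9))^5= ((0 1 9 3 2))^5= (9)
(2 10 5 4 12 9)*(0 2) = [2, 1, 10, 3, 12, 4, 6, 7, 8, 0, 5, 11, 9] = (0 2 10 5 4 12 9)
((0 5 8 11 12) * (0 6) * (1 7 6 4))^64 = (0 5 8 11 12 4 1 7 6)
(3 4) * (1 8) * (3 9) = (1 8)(3 4 9) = [0, 8, 2, 4, 9, 5, 6, 7, 1, 3]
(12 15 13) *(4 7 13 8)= (4 7 13 12 15 8)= [0, 1, 2, 3, 7, 5, 6, 13, 4, 9, 10, 11, 15, 12, 14, 8]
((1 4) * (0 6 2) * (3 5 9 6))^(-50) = (0 6 5)(2 9 3)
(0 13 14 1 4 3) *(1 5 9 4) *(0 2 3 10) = (0 13 14 5 9 4 10)(2 3) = [13, 1, 3, 2, 10, 9, 6, 7, 8, 4, 0, 11, 12, 14, 5]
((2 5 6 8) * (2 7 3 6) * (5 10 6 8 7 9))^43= (2 7 9 10 3 5 6 8)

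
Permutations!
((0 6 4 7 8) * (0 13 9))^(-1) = ((0 6 4 7 8 13 9))^(-1) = (0 9 13 8 7 4 6)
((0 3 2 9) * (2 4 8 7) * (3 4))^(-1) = ((0 4 8 7 2 9))^(-1) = (0 9 2 7 8 4)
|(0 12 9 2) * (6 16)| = 4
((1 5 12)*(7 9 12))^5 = (12)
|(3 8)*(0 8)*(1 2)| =|(0 8 3)(1 2)| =6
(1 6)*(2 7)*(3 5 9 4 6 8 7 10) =(1 8 7 2 10 3 5 9 4 6) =[0, 8, 10, 5, 6, 9, 1, 2, 7, 4, 3]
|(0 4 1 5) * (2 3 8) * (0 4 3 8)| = |(0 3)(1 5 4)(2 8)| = 6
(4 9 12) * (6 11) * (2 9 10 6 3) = (2 9 12 4 10 6 11 3) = [0, 1, 9, 2, 10, 5, 11, 7, 8, 12, 6, 3, 4]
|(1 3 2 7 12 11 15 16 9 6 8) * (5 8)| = |(1 3 2 7 12 11 15 16 9 6 5 8)| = 12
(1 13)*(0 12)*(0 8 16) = (0 12 8 16)(1 13) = [12, 13, 2, 3, 4, 5, 6, 7, 16, 9, 10, 11, 8, 1, 14, 15, 0]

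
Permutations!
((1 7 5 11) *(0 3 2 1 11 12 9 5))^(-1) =((0 3 2 1 7)(5 12 9))^(-1) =(0 7 1 2 3)(5 9 12)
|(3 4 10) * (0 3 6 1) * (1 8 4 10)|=|(0 3 10 6 8 4 1)|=7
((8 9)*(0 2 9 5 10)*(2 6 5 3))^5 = ((0 6 5 10)(2 9 8 3))^5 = (0 6 5 10)(2 9 8 3)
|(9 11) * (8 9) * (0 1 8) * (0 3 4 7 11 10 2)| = 12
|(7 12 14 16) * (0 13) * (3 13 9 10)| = |(0 9 10 3 13)(7 12 14 16)| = 20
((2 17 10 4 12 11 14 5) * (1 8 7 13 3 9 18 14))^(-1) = ((1 8 7 13 3 9 18 14 5 2 17 10 4 12 11))^(-1) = (1 11 12 4 10 17 2 5 14 18 9 3 13 7 8)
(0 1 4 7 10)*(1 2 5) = (0 2 5 1 4 7 10) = [2, 4, 5, 3, 7, 1, 6, 10, 8, 9, 0]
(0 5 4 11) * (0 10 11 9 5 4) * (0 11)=(0 4 9 5 11 10)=[4, 1, 2, 3, 9, 11, 6, 7, 8, 5, 0, 10]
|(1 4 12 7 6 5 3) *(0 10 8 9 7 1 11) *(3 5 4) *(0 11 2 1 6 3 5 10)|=|(1 5 10 8 9 7 3 2)(4 12 6)|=24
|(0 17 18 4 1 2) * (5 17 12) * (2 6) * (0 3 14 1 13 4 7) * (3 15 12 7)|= |(0 7)(1 6 2 15 12 5 17 18 3 14)(4 13)|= 10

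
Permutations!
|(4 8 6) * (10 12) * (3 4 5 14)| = 6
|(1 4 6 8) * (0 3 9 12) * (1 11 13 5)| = |(0 3 9 12)(1 4 6 8 11 13 5)| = 28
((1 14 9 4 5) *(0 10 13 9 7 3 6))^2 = ((0 10 13 9 4 5 1 14 7 3 6))^2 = (0 13 4 1 7 6 10 9 5 14 3)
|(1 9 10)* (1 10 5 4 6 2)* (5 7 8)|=|(10)(1 9 7 8 5 4 6 2)|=8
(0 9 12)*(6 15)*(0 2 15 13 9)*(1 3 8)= [0, 3, 15, 8, 4, 5, 13, 7, 1, 12, 10, 11, 2, 9, 14, 6]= (1 3 8)(2 15 6 13 9 12)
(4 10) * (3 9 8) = (3 9 8)(4 10) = [0, 1, 2, 9, 10, 5, 6, 7, 3, 8, 4]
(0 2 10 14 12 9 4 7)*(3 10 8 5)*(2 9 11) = (0 9 4 7)(2 8 5 3 10 14 12 11) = [9, 1, 8, 10, 7, 3, 6, 0, 5, 4, 14, 2, 11, 13, 12]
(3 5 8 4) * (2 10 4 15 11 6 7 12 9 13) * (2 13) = (2 10 4 3 5 8 15 11 6 7 12 9) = [0, 1, 10, 5, 3, 8, 7, 12, 15, 2, 4, 6, 9, 13, 14, 11]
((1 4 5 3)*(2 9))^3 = ((1 4 5 3)(2 9))^3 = (1 3 5 4)(2 9)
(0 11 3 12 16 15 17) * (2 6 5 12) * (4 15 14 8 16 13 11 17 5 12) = (0 17)(2 6 12 13 11 3)(4 15 5)(8 16 14) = [17, 1, 6, 2, 15, 4, 12, 7, 16, 9, 10, 3, 13, 11, 8, 5, 14, 0]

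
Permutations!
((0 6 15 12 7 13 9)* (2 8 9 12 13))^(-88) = (0 15 12 2 9 6 13 7 8)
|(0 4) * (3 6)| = |(0 4)(3 6)| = 2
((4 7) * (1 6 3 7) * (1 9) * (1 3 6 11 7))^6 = (11)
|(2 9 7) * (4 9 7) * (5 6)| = 2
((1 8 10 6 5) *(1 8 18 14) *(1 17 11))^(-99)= ((1 18 14 17 11)(5 8 10 6))^(-99)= (1 18 14 17 11)(5 8 10 6)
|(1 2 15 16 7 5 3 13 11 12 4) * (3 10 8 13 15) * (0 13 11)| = 12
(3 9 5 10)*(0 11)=(0 11)(3 9 5 10)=[11, 1, 2, 9, 4, 10, 6, 7, 8, 5, 3, 0]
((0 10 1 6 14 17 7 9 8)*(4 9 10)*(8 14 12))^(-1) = (0 8 12 6 1 10 7 17 14 9 4)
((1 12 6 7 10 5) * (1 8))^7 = (12)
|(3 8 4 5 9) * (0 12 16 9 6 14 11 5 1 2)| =36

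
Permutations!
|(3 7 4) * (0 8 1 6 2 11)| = 6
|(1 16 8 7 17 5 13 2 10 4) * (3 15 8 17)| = |(1 16 17 5 13 2 10 4)(3 15 8 7)| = 8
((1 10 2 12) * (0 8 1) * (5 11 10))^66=(0 1 11 2)(5 10 12 8)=((0 8 1 5 11 10 2 12))^66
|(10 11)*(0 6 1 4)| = 4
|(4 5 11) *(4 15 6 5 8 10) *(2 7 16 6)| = 21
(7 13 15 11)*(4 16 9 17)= (4 16 9 17)(7 13 15 11)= [0, 1, 2, 3, 16, 5, 6, 13, 8, 17, 10, 7, 12, 15, 14, 11, 9, 4]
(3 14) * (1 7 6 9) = [0, 7, 2, 14, 4, 5, 9, 6, 8, 1, 10, 11, 12, 13, 3] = (1 7 6 9)(3 14)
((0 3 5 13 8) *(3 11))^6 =((0 11 3 5 13 8))^6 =(13)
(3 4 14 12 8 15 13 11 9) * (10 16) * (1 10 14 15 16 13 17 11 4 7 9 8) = (1 10 13 4 15 17 11 8 16 14 12)(3 7 9) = [0, 10, 2, 7, 15, 5, 6, 9, 16, 3, 13, 8, 1, 4, 12, 17, 14, 11]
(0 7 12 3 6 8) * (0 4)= (0 7 12 3 6 8 4)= [7, 1, 2, 6, 0, 5, 8, 12, 4, 9, 10, 11, 3]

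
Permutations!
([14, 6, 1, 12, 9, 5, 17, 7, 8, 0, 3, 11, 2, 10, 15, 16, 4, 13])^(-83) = (0 14 15 16 4 9)(1 3 17 2 10 6 12 13)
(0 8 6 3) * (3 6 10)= (0 8 10 3)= [8, 1, 2, 0, 4, 5, 6, 7, 10, 9, 3]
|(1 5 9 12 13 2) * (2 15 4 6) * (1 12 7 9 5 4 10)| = 8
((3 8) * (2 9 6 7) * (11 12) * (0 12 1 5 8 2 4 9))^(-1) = ((0 12 11 1 5 8 3 2)(4 9 6 7))^(-1) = (0 2 3 8 5 1 11 12)(4 7 6 9)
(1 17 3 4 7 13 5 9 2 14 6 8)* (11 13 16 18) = (1 17 3 4 7 16 18 11 13 5 9 2 14 6 8) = [0, 17, 14, 4, 7, 9, 8, 16, 1, 2, 10, 13, 12, 5, 6, 15, 18, 3, 11]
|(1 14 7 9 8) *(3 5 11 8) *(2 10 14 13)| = 11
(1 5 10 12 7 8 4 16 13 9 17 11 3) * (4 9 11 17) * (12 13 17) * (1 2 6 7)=(1 5 10 13 11 3 2 6 7 8 9 4 16 17 12)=[0, 5, 6, 2, 16, 10, 7, 8, 9, 4, 13, 3, 1, 11, 14, 15, 17, 12]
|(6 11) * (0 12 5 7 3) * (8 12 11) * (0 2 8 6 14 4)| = 12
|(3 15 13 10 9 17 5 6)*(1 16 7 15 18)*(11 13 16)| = 30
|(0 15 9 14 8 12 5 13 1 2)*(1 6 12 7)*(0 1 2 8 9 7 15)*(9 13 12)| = 20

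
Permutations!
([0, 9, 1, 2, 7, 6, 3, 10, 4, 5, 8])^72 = [0, 1, 2, 3, 4, 5, 6, 7, 8, 9, 10]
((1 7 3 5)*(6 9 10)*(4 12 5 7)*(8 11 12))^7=((1 4 8 11 12 5)(3 7)(6 9 10))^7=(1 4 8 11 12 5)(3 7)(6 9 10)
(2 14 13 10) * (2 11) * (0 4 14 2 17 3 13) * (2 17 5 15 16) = (0 4 14)(2 17 3 13 10 11 5 15 16) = [4, 1, 17, 13, 14, 15, 6, 7, 8, 9, 11, 5, 12, 10, 0, 16, 2, 3]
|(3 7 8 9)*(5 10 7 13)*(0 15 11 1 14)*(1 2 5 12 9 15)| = 84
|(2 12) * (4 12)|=3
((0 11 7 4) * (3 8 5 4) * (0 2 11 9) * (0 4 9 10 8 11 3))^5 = (0 4)(2 10)(3 8)(5 11)(7 9) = ((0 10 8 5 9 4 2 3 11 7))^5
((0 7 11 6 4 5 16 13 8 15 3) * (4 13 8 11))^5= ((0 7 4 5 16 8 15 3)(6 13 11))^5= (0 8 4 3 16 7 15 5)(6 11 13)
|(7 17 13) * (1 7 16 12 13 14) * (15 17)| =|(1 7 15 17 14)(12 13 16)| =15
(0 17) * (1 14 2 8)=[17, 14, 8, 3, 4, 5, 6, 7, 1, 9, 10, 11, 12, 13, 2, 15, 16, 0]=(0 17)(1 14 2 8)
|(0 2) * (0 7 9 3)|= 5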